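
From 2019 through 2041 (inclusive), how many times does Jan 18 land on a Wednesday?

3

Day of week of January 18 in each year:
2019: Fri, 2020: Sat, 2021: Mon, 2022: Tue, 2023: Wed ✓, 2024: Thu, 2025: Sat, 2026: Sun, 2027: Mon, 2028: Tue, 2029: Thu, 2030: Fri, 2031: Sat, 2032: Sun, 2033: Tue, 2034: Wed ✓, 2035: Thu, 2036: Fri, 2037: Sun, 2038: Mon, 2039: Tue, 2040: Wed ✓, 2041: Fri
Wednesdays: 2023, 2034, 2040.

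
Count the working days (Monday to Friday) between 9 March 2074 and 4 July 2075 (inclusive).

9 March 2074 is a Friday.
From 9 March 2074 to 4 July 2075 is 483 days inclusive.
483 = 7 × 69, so the span is exactly 69 full weeks.
Each full week contributes 5 weekdays (Mon–Fri): 69 × 5 = 345.
Total: 345.

345 weekdays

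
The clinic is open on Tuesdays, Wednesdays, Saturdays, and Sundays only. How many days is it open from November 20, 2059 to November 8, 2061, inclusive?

411

November 20, 2059 is a Thursday.
From November 20, 2059 to November 8, 2061 is 720 days inclusive.
720 = 7 × 102 + 6, so there are 102 full weeks plus 6 extra days.
Each full week contributes 4 days from the set (Tue, Wed, Sat, Sun): 102 × 4 = 408.
The 6 extra days are Thursday, Friday, Saturday, Sunday, Monday, Tuesday — 3 of them qualify.
Total: 408 + 3 = 411.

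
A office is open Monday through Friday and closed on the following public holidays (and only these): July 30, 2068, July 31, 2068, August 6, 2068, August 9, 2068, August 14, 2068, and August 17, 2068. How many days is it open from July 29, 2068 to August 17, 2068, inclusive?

9 working days

July 29, 2068 is a Sunday.
The range spans 20 days (inclusive of both endpoints).
20 = 7 × 2 + 6, so there are 2 full weeks plus 6 extra days.
Each full week contributes 5 weekdays (Mon–Fri): 2 × 5 = 10.
The 6 extra days are Sun, Mon, Tue, Wed, Thu, Fri — 5 of them qualify.
Total: 10 + 5 = 15.
Holidays: July 30, 2068 (Mon); July 31, 2068 (Tue); August 6, 2068 (Mon); August 9, 2068 (Thu); August 14, 2068 (Tue); August 17, 2068 (Fri).
All 6 holidays fall on weekdays, so subtract 6.
Business days: 15 − 6 = 9.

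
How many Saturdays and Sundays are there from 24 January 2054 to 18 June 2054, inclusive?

24 January 2054 is a Saturday.
The range spans 146 days (inclusive of both endpoints).
146 = 7 × 20 + 6, so there are 20 full weeks plus 6 extra days.
Each full week contributes 2 weekend days (Sat, Sun): 20 × 2 = 40.
The 6 extra days are Saturday, Sunday, Monday, Tuesday, Wednesday, Thursday — 2 of them qualify.
Total: 40 + 2 = 42.

42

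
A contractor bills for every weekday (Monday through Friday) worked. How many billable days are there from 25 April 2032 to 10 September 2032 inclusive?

100 weekdays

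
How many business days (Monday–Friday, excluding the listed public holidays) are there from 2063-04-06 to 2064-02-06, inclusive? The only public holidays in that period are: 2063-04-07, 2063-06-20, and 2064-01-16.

2063-04-06 is a Friday.
From 2063-04-06 to 2064-02-06 is 307 days inclusive.
307 = 7 × 43 + 6, so there are 43 full weeks plus 6 extra days.
Each full week contributes 5 weekdays (Mon–Fri): 43 × 5 = 215.
The 6 extra days are Friday, Saturday, Sunday, Monday, Tuesday, Wednesday — 4 of them qualify.
Total: 215 + 4 = 219.
Holidays: 2063-04-07 (Sat); 2063-06-20 (Wed); 2064-01-16 (Wed).
2 of the 3 holidays fall on weekdays; the rest are weekends and were already excluded.
Business days: 219 − 2 = 217.

217 business days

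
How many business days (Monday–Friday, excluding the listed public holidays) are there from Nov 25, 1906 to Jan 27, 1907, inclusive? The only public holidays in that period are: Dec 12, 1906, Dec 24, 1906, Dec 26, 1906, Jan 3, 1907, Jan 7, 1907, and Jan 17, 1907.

39

Nov 25, 1906 is a Sunday.
That's 64 days from start to end, counting both.
64 = 7 × 9 + 1, so there are 9 full weeks plus 1 extra day.
Each full week contributes 5 weekdays (Mon–Fri): 9 × 5 = 45.
The 1 extra day is Sunday — none qualify.
Total: 45 + 0 = 45.
Holidays: Dec 12, 1906 (Wed); Dec 24, 1906 (Mon); Dec 26, 1906 (Wed); Jan 3, 1907 (Thu); Jan 7, 1907 (Mon); Jan 17, 1907 (Thu).
All 6 holidays fall on weekdays, so subtract 6.
Business days: 45 − 6 = 39.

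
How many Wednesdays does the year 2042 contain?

53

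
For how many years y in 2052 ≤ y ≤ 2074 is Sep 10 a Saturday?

3

Day of week of September 10 in each year:
2052: Tue, 2053: Wed, 2054: Thu, 2055: Fri, 2056: Sun, 2057: Mon, 2058: Tue, 2059: Wed, 2060: Fri, 2061: Sat ✓, 2062: Sun, 2063: Mon, 2064: Wed, 2065: Thu, 2066: Fri, 2067: Sat ✓, 2068: Mon, 2069: Tue, 2070: Wed, 2071: Thu, 2072: Sat ✓, 2073: Sun, 2074: Mon
Saturdays: 2061, 2067, 2072.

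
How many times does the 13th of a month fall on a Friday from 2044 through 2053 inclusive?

16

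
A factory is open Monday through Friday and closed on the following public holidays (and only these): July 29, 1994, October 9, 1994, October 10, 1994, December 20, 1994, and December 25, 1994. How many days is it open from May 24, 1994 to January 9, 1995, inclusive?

162 business days

May 24, 1994 is a Tuesday.
The range spans 231 days (inclusive of both endpoints).
231 = 7 × 33, so the span is exactly 33 full weeks.
Each full week contributes 5 weekdays (Mon–Fri): 33 × 5 = 165.
Total: 165.
Holidays: July 29, 1994 (Fri); October 9, 1994 (Sun); October 10, 1994 (Mon); December 20, 1994 (Tue); December 25, 1994 (Sun).
3 of the 5 holidays fall on weekdays; the rest are weekends and were already excluded.
Business days: 165 − 3 = 162.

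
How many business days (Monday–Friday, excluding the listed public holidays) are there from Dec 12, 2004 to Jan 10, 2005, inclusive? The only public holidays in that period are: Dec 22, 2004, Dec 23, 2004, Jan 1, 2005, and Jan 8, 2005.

19

Dec 12, 2004 is a Sunday.
That's 30 days from start to end, counting both.
30 = 7 × 4 + 2, so there are 4 full weeks plus 2 extra days.
Each full week contributes 5 weekdays (Mon–Fri): 4 × 5 = 20.
The 2 extra days are Sun, Mon — 1 of them qualifies.
Total: 20 + 1 = 21.
Holidays: Dec 22, 2004 (Wed); Dec 23, 2004 (Thu); Jan 1, 2005 (Sat); Jan 8, 2005 (Sat).
2 of the 4 holidays fall on weekdays; the rest are weekends and were already excluded.
Business days: 21 − 2 = 19.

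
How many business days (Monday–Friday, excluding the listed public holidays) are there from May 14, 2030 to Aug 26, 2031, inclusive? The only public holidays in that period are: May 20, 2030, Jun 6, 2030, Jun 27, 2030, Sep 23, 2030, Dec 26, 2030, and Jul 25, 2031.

May 14, 2030 is a Tuesday.
From May 14, 2030 to Aug 26, 2031 is 470 days inclusive.
470 = 7 × 67 + 1, so there are 67 full weeks plus 1 extra day.
Each full week contributes 5 weekdays (Mon–Fri): 67 × 5 = 335.
The 1 extra day is Tuesday — 1 of them qualifies.
Total: 335 + 1 = 336.
Holidays: May 20, 2030 (Mon); Jun 6, 2030 (Thu); Jun 27, 2030 (Thu); Sep 23, 2030 (Mon); Dec 26, 2030 (Thu); Jul 25, 2031 (Fri).
All 6 holidays fall on weekdays, so subtract 6.
Business days: 336 − 6 = 330.

330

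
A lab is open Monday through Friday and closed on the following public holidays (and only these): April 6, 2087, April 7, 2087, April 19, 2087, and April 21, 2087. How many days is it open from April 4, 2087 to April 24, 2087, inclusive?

13

April 4, 2087 is a Friday.
From April 4, 2087 to April 24, 2087 is 21 days inclusive.
21 = 7 × 3, so the span is exactly 3 full weeks.
Each full week contributes 5 weekdays (Mon–Fri): 3 × 5 = 15.
Holidays: April 6, 2087 (Sun); April 7, 2087 (Mon); April 19, 2087 (Sat); April 21, 2087 (Mon).
2 of the 4 holidays fall on weekdays; the rest are weekends and were already excluded.
Business days: 15 − 2 = 13.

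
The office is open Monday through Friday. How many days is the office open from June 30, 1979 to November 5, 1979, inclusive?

91 weekdays

June 30, 1979 is a Saturday.
The range spans 129 days (inclusive of both endpoints).
129 = 7 × 18 + 3, so there are 18 full weeks plus 3 extra days.
Each full week contributes 5 weekdays (Mon–Fri): 18 × 5 = 90.
The 3 extra days are Sat, Sun, Mon — 1 of them qualifies.
Total: 90 + 1 = 91.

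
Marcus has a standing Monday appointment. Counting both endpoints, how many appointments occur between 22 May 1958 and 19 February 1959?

39 Mondays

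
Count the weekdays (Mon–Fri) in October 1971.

1 October 1971 is a Friday.
The range spans 31 days (inclusive of both endpoints).
31 = 7 × 4 + 3, so there are 4 full weeks plus 3 extra days.
Each full week contributes 5 weekdays (Mon–Fri): 4 × 5 = 20.
The 3 extra days are Fri, Sat, Sun — 1 of them qualifies.
Total: 20 + 1 = 21.

21 weekdays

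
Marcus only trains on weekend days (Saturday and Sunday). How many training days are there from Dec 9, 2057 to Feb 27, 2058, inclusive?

23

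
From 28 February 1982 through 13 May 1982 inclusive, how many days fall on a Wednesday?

11

28 February 1982 is a Sunday.
That's 75 days from start to end, counting both.
75 = 7 × 10 + 5, so there are 10 full weeks plus 5 extra days.
Each full week contributes one Wednesday: 10 so far.
The 5 extra days are Sun, Mon, Tue, Wed, Thu — 1 of them qualifies.
Total: 10 + 1 = 11.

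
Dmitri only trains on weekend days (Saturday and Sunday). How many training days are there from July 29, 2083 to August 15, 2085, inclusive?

July 29, 2083 is a Thursday.
The range spans 749 days (inclusive of both endpoints).
749 = 7 × 107, so the span is exactly 107 full weeks.
Each full week contributes 2 weekend days (Sat, Sun): 107 × 2 = 214.
Total: 214.

214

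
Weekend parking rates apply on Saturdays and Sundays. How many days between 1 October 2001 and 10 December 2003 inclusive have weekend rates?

1 October 2001 is a Monday.
The range spans 801 days (inclusive of both endpoints).
801 = 7 × 114 + 3, so there are 114 full weeks plus 3 extra days.
Each full week contributes 2 weekend days (Sat, Sun): 114 × 2 = 228.
The 3 extra days are Mon, Tue, Wed — none qualify.
Total: 228 + 0 = 228.

228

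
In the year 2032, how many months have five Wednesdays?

A month has five Wednesdays exactly when Wednesday falls within its first (length − 28) days.
Jan: 31 days, starts Thu → 5 of Thu, Fri, Sat
Feb: 29 days, starts Sun → 5 of Sun
Mar: 31 days, starts Mon → 5 of Mon, Tue, Wed ✓
Apr: 30 days, starts Thu → 5 of Thu, Fri
May: 31 days, starts Sat → 5 of Sat, Sun, Mon
Jun: 30 days, starts Tue → 5 of Tue, Wed ✓
Jul: 31 days, starts Thu → 5 of Thu, Fri, Sat
Aug: 31 days, starts Sun → 5 of Sun, Mon, Tue
Sep: 30 days, starts Wed → 5 of Wed, Thu ✓
Oct: 31 days, starts Fri → 5 of Fri, Sat, Sun
Nov: 30 days, starts Mon → 5 of Mon, Tue
Dec: 31 days, starts Wed → 5 of Wed, Thu, Fri ✓
Months with five Wednesdays: Mar, Jun, Sep, Dec.

4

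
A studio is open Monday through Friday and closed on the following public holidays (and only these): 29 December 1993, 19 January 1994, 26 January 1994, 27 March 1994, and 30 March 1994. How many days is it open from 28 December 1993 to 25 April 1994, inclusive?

28 December 1993 is a Tuesday.
That's 119 days from start to end, counting both.
119 = 7 × 17, so the span is exactly 17 full weeks.
Each full week contributes 5 weekdays (Mon–Fri): 17 × 5 = 85.
Holidays: 29 December 1993 (Wed); 19 January 1994 (Wed); 26 January 1994 (Wed); 27 March 1994 (Sun); 30 March 1994 (Wed).
4 of the 5 holidays fall on weekdays; the rest are weekends and were already excluded.
Business days: 85 − 4 = 81.

81 working days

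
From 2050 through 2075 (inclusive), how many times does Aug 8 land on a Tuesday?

Day of week of August 8 in each year:
2050: Mon, 2051: Tue ✓, 2052: Thu, 2053: Fri, 2054: Sat, 2055: Sun, 2056: Tue ✓, 2057: Wed, 2058: Thu, 2059: Fri, 2060: Sun, 2061: Mon, 2062: Tue ✓, 2063: Wed, 2064: Fri, 2065: Sat, 2066: Sun, 2067: Mon, 2068: Wed, 2069: Thu, 2070: Fri, 2071: Sat, 2072: Mon, 2073: Tue ✓, 2074: Wed, 2075: Thu
Tuesdays: 2051, 2056, 2062, 2073.

4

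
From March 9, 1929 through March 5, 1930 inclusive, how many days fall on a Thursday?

March 9, 1929 is a Saturday.
The range spans 362 days (inclusive of both endpoints).
362 = 7 × 51 + 5, so there are 51 full weeks plus 5 extra days.
Each full week contributes one Thursday: 51 so far.
The 5 extra days are Sat, Sun, Mon, Tue, Wed — none qualify.
Total: 51 + 0 = 51.

51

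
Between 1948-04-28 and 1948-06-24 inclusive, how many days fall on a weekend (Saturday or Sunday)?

1948-04-28 is a Wednesday.
That's 58 days from start to end, counting both.
58 = 7 × 8 + 2, so there are 8 full weeks plus 2 extra days.
Each full week contributes 2 weekend days (Sat, Sun): 8 × 2 = 16.
The 2 extra days are Wed, Thu — none qualify.
Total: 16 + 0 = 16.

16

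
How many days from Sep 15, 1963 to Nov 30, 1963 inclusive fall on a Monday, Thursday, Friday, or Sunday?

44

Sep 15, 1963 is a Sunday.
The range spans 77 days (inclusive of both endpoints).
77 = 7 × 11, so the span is exactly 11 full weeks.
Each full week contributes 4 days from the set (Mon, Thu, Fri, Sun): 11 × 4 = 44.
Total: 44.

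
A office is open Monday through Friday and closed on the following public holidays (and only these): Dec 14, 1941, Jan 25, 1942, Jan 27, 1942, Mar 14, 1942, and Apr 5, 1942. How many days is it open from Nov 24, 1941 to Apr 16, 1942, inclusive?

Nov 24, 1941 is a Monday.
That's 144 days from start to end, counting both.
144 = 7 × 20 + 4, so there are 20 full weeks plus 4 extra days.
Each full week contributes 5 weekdays (Mon–Fri): 20 × 5 = 100.
The 4 extra days are Mon, Tue, Wed, Thu — 4 of them qualify.
Total: 100 + 4 = 104.
Holidays: Dec 14, 1941 (Sun); Jan 25, 1942 (Sun); Jan 27, 1942 (Tue); Mar 14, 1942 (Sat); Apr 5, 1942 (Sun).
1 of the 5 holidays fall on weekdays; the rest are weekends and were already excluded.
Business days: 104 − 1 = 103.

103 business days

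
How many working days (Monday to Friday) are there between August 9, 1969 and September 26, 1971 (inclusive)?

555 weekdays

August 9, 1969 is a Saturday.
That's 779 days from start to end, counting both.
779 = 7 × 111 + 2, so there are 111 full weeks plus 2 extra days.
Each full week contributes 5 weekdays (Mon–Fri): 111 × 5 = 555.
The 2 extra days are Saturday, Sunday — none qualify.
Total: 555 + 0 = 555.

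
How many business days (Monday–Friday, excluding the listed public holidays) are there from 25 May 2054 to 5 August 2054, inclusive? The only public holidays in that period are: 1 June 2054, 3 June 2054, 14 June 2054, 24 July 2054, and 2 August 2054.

50 business days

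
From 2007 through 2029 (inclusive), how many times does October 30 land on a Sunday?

3

Day of week of October 30 in each year:
2007: Tue, 2008: Thu, 2009: Fri, 2010: Sat, 2011: Sun ✓, 2012: Tue, 2013: Wed, 2014: Thu, 2015: Fri, 2016: Sun ✓, 2017: Mon, 2018: Tue, 2019: Wed, 2020: Fri, 2021: Sat, 2022: Sun ✓, 2023: Mon, 2024: Wed, 2025: Thu, 2026: Fri, 2027: Sat, 2028: Mon, 2029: Tue
Sundays: 2011, 2016, 2022.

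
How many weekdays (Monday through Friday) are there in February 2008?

February 1, 2008 is a Friday.
That's 29 days from start to end, counting both.
29 = 7 × 4 + 1, so there are 4 full weeks plus 1 extra day.
Each full week contributes 5 weekdays (Mon–Fri): 4 × 5 = 20.
The 1 extra day is Friday — 1 of them qualifies.
Total: 20 + 1 = 21.

21 weekdays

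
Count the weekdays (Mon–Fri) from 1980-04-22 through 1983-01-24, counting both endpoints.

720 weekdays

1980-04-22 is a Tuesday.
That's 1008 days from start to end, counting both.
1008 = 7 × 144, so the span is exactly 144 full weeks.
Each full week contributes 5 weekdays (Mon–Fri): 144 × 5 = 720.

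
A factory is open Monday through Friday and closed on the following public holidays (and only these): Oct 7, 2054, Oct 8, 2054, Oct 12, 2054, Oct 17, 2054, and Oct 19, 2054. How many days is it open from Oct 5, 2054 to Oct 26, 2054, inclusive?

Oct 5, 2054 is a Monday.
From Oct 5, 2054 to Oct 26, 2054 is 22 days inclusive.
22 = 7 × 3 + 1, so there are 3 full weeks plus 1 extra day.
Each full week contributes 5 weekdays (Mon–Fri): 3 × 5 = 15.
The 1 extra day is Monday — 1 of them qualifies.
Total: 15 + 1 = 16.
Holidays: Oct 7, 2054 (Wed); Oct 8, 2054 (Thu); Oct 12, 2054 (Mon); Oct 17, 2054 (Sat); Oct 19, 2054 (Mon).
4 of the 5 holidays fall on weekdays; the rest are weekends and were already excluded.
Business days: 16 − 4 = 12.

12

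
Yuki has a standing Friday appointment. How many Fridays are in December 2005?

2005-12-01 is a Thursday.
From 2005-12-01 to 2005-12-31 is 31 days inclusive.
31 = 7 × 4 + 3, so there are 4 full weeks plus 3 extra days.
Each full week contributes one Friday: 4 so far.
The 3 extra days are Thu, Fri, Sat — 1 of them qualifies.
Total: 4 + 1 = 5.

5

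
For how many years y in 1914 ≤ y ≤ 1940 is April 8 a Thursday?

Day of week of April 8 in each year:
1914: Wed, 1915: Thu ✓, 1916: Sat, 1917: Sun, 1918: Mon, 1919: Tue, 1920: Thu ✓, 1921: Fri, 1922: Sat, 1923: Sun, 1924: Tue, 1925: Wed, 1926: Thu ✓, 1927: Fri, 1928: Sun, 1929: Mon, 1930: Tue, 1931: Wed, 1932: Fri, 1933: Sat, 1934: Sun, 1935: Mon, 1936: Wed, 1937: Thu ✓, 1938: Fri, 1939: Sat, 1940: Mon
Thursdays: 1915, 1920, 1926, 1937.

4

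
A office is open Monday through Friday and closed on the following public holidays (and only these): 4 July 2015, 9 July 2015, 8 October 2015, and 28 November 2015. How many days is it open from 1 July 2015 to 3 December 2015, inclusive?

110

1 July 2015 is a Wednesday.
That's 156 days from start to end, counting both.
156 = 7 × 22 + 2, so there are 22 full weeks plus 2 extra days.
Each full week contributes 5 weekdays (Mon–Fri): 22 × 5 = 110.
The 2 extra days are Wednesday, Thursday — 2 of them qualify.
Total: 110 + 2 = 112.
Holidays: 4 July 2015 (Sat); 9 July 2015 (Thu); 8 October 2015 (Thu); 28 November 2015 (Sat).
2 of the 4 holidays fall on weekdays; the rest are weekends and were already excluded.
Business days: 112 − 2 = 110.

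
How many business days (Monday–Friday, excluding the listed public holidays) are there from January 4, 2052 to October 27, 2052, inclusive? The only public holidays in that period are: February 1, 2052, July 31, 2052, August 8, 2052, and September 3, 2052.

January 4, 2052 is a Thursday.
That's 298 days from start to end, counting both.
298 = 7 × 42 + 4, so there are 42 full weeks plus 4 extra days.
Each full week contributes 5 weekdays (Mon–Fri): 42 × 5 = 210.
The 4 extra days are Thu, Fri, Sat, Sun — 2 of them qualify.
Total: 210 + 2 = 212.
Holidays: February 1, 2052 (Thu); July 31, 2052 (Wed); August 8, 2052 (Thu); September 3, 2052 (Tue).
All 4 holidays fall on weekdays, so subtract 4.
Business days: 212 − 4 = 208.

208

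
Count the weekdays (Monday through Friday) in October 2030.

23

Oct 1, 2030 is a Tuesday.
The range spans 31 days (inclusive of both endpoints).
31 = 7 × 4 + 3, so there are 4 full weeks plus 3 extra days.
Each full week contributes 5 weekdays (Mon–Fri): 4 × 5 = 20.
The 3 extra days are Tuesday, Wednesday, Thursday — 3 of them qualify.
Total: 20 + 3 = 23.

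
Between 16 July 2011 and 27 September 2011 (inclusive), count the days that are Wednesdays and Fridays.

16 July 2011 is a Saturday.
From 16 July 2011 to 27 September 2011 is 74 days inclusive.
74 = 7 × 10 + 4, so there are 10 full weeks plus 4 extra days.
Each full week contributes 2 days from the set (Wed, Fri): 10 × 2 = 20.
The 4 extra days are Sat, Sun, Mon, Tue — none qualify.
Total: 20 + 0 = 20.

20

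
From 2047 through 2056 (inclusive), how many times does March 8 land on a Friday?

2

Day of week of March 8 in each year:
2047: Fri ✓, 2048: Sun, 2049: Mon, 2050: Tue, 2051: Wed, 2052: Fri ✓, 2053: Sat, 2054: Sun, 2055: Mon, 2056: Wed
Fridays: 2047, 2052.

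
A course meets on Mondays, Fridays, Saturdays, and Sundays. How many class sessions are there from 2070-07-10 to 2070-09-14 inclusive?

39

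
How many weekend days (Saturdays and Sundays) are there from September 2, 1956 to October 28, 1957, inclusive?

September 2, 1956 is a Sunday.
That's 422 days from start to end, counting both.
422 = 7 × 60 + 2, so there are 60 full weeks plus 2 extra days.
Each full week contributes 2 weekend days (Sat, Sun): 60 × 2 = 120.
The 2 extra days are Sun, Mon — 1 of them qualifies.
Total: 120 + 1 = 121.

121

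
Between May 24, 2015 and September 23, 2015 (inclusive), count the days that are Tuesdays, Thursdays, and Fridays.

May 24, 2015 is a Sunday.
That's 123 days from start to end, counting both.
123 = 7 × 17 + 4, so there are 17 full weeks plus 4 extra days.
Each full week contributes 3 days from the set (Tue, Thu, Fri): 17 × 3 = 51.
The 4 extra days are Sun, Mon, Tue, Wed — 1 of them qualifies.
Total: 51 + 1 = 52.

52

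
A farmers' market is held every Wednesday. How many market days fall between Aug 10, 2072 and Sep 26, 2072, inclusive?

7 Wednesdays

Aug 10, 2072 is a Wednesday.
From Aug 10, 2072 to Sep 26, 2072 is 48 days inclusive.
48 = 7 × 6 + 6, so there are 6 full weeks plus 6 extra days.
Each full week contributes one Wednesday: 6 so far.
The 6 extra days are Wed, Thu, Fri, Sat, Sun, Mon — 1 of them qualifies.
Total: 6 + 1 = 7.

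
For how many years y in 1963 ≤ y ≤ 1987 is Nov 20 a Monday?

Day of week of November 20 in each year:
1963: Wed, 1964: Fri, 1965: Sat, 1966: Sun, 1967: Mon ✓, 1968: Wed, 1969: Thu, 1970: Fri, 1971: Sat, 1972: Mon ✓, 1973: Tue, 1974: Wed, 1975: Thu, 1976: Sat, 1977: Sun, 1978: Mon ✓, 1979: Tue, 1980: Thu, 1981: Fri, 1982: Sat, 1983: Sun, 1984: Tue, 1985: Wed, 1986: Thu, 1987: Fri
Mondays: 1967, 1972, 1978.

3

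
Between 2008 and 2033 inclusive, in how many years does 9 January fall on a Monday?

Day of week of January 9 in each year:
2008: Wed, 2009: Fri, 2010: Sat, 2011: Sun, 2012: Mon ✓, 2013: Wed, 2014: Thu, 2015: Fri, 2016: Sat, 2017: Mon ✓, 2018: Tue, 2019: Wed, 2020: Thu, 2021: Sat, 2022: Sun, 2023: Mon ✓, 2024: Tue, 2025: Thu, 2026: Fri, 2027: Sat, 2028: Sun, 2029: Tue, 2030: Wed, 2031: Thu, 2032: Fri, 2033: Sun
Mondays: 2012, 2017, 2023.

3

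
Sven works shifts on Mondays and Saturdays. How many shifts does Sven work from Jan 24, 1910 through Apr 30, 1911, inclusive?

Jan 24, 1910 is a Monday.
That's 462 days from start to end, counting both.
462 = 7 × 66, so the span is exactly 66 full weeks.
Each full week contributes 2 days from the set (Mon, Sat): 66 × 2 = 132.

132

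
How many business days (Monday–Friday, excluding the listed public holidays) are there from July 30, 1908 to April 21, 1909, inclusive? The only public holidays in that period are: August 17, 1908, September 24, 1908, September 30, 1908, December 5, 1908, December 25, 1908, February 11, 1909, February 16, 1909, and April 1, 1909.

July 30, 1908 is a Thursday.
The range spans 266 days (inclusive of both endpoints).
266 = 7 × 38, so the span is exactly 38 full weeks.
Each full week contributes 5 weekdays (Mon–Fri): 38 × 5 = 190.
Holidays: August 17, 1908 (Mon); September 24, 1908 (Thu); September 30, 1908 (Wed); December 5, 1908 (Sat); December 25, 1908 (Fri); February 11, 1909 (Thu); February 16, 1909 (Tue); April 1, 1909 (Thu).
7 of the 8 holidays fall on weekdays; the rest are weekends and were already excluded.
Business days: 190 − 7 = 183.

183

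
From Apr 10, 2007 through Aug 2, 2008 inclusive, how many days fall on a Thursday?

Apr 10, 2007 is a Tuesday.
From Apr 10, 2007 to Aug 2, 2008 is 481 days inclusive.
481 = 7 × 68 + 5, so there are 68 full weeks plus 5 extra days.
Each full week contributes one Thursday: 68 so far.
The 5 extra days are Tuesday, Wednesday, Thursday, Friday, Saturday — 1 of them qualifies.
Total: 68 + 1 = 69.

69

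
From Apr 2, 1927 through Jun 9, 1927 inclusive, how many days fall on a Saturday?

10

Apr 2, 1927 is a Saturday.
The range spans 69 days (inclusive of both endpoints).
69 = 7 × 9 + 6, so there are 9 full weeks plus 6 extra days.
Each full week contributes one Saturday: 9 so far.
The 6 extra days are Saturday, Sunday, Monday, Tuesday, Wednesday, Thursday — 1 of them qualifies.
Total: 9 + 1 = 10.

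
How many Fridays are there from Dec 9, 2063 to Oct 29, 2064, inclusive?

Dec 9, 2063 is a Sunday.
That's 326 days from start to end, counting both.
326 = 7 × 46 + 4, so there are 46 full weeks plus 4 extra days.
Each full week contributes one Friday: 46 so far.
The 4 extra days are Sunday, Monday, Tuesday, Wednesday — none qualify.
Total: 46 + 0 = 46.

46 Fridays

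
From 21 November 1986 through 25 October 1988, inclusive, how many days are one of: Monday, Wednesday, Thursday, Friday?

402

21 November 1986 is a Friday.
That's 705 days from start to end, counting both.
705 = 7 × 100 + 5, so there are 100 full weeks plus 5 extra days.
Each full week contributes 4 days from the set (Mon, Wed, Thu, Fri): 100 × 4 = 400.
The 5 extra days are Fri, Sat, Sun, Mon, Tue — 2 of them qualify.
Total: 400 + 2 = 402.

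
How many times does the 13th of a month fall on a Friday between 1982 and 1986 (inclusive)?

8

Friday-the-13ths by year:
1982: Aug
1983: May
1984: Jan, Apr, Jul
1985: Sep, Dec
1986: Jun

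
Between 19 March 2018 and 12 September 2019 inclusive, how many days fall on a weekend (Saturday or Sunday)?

154

19 March 2018 is a Monday.
The range spans 543 days (inclusive of both endpoints).
543 = 7 × 77 + 4, so there are 77 full weeks plus 4 extra days.
Each full week contributes 2 weekend days (Sat, Sun): 77 × 2 = 154.
The 4 extra days are Monday, Tuesday, Wednesday, Thursday — none qualify.
Total: 154 + 0 = 154.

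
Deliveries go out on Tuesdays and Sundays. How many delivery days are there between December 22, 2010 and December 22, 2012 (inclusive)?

208

December 22, 2010 is a Wednesday.
From December 22, 2010 to December 22, 2012 is 732 days inclusive.
732 = 7 × 104 + 4, so there are 104 full weeks plus 4 extra days.
Each full week contributes 2 days from the set (Tue, Sun): 104 × 2 = 208.
The 4 extra days are Wednesday, Thursday, Friday, Saturday — none qualify.
Total: 208 + 0 = 208.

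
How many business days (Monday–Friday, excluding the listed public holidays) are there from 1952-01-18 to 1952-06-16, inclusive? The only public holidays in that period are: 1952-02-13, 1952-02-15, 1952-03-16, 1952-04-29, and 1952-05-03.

1952-01-18 is a Friday.
From 1952-01-18 to 1952-06-16 is 151 days inclusive.
151 = 7 × 21 + 4, so there are 21 full weeks plus 4 extra days.
Each full week contributes 5 weekdays (Mon–Fri): 21 × 5 = 105.
The 4 extra days are Fri, Sat, Sun, Mon — 2 of them qualify.
Total: 105 + 2 = 107.
Holidays: 1952-02-13 (Wed); 1952-02-15 (Fri); 1952-03-16 (Sun); 1952-04-29 (Tue); 1952-05-03 (Sat).
3 of the 5 holidays fall on weekdays; the rest are weekends and were already excluded.
Business days: 107 − 3 = 104.

104 business days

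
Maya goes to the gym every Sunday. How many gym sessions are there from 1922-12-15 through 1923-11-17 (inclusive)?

1922-12-15 is a Friday.
The range spans 338 days (inclusive of both endpoints).
338 = 7 × 48 + 2, so there are 48 full weeks plus 2 extra days.
Each full week contributes one Sunday: 48 so far.
The 2 extra days are Fri, Sat — none qualify.
Total: 48 + 0 = 48.

48 Sundays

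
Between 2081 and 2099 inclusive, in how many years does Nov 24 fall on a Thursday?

2

Day of week of November 24 in each year:
2081: Mon, 2082: Tue, 2083: Wed, 2084: Fri, 2085: Sat, 2086: Sun, 2087: Mon, 2088: Wed, 2089: Thu ✓, 2090: Fri, 2091: Sat, 2092: Mon, 2093: Tue, 2094: Wed, 2095: Thu ✓, 2096: Sat, 2097: Sun, 2098: Mon, 2099: Tue
Thursdays: 2089, 2095.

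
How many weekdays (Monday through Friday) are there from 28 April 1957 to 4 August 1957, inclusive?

28 April 1957 is a Sunday.
The range spans 99 days (inclusive of both endpoints).
99 = 7 × 14 + 1, so there are 14 full weeks plus 1 extra day.
Each full week contributes 5 weekdays (Mon–Fri): 14 × 5 = 70.
The 1 extra day is Sun — none qualify.
Total: 70 + 0 = 70.

70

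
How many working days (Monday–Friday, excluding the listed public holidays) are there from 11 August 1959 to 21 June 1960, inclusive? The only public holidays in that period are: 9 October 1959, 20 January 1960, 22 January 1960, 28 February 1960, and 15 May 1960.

11 August 1959 is a Tuesday.
The range spans 316 days (inclusive of both endpoints).
316 = 7 × 45 + 1, so there are 45 full weeks plus 1 extra day.
Each full week contributes 5 weekdays (Mon–Fri): 45 × 5 = 225.
The 1 extra day is Tuesday — 1 of them qualifies.
Total: 225 + 1 = 226.
Holidays: 9 October 1959 (Fri); 20 January 1960 (Wed); 22 January 1960 (Fri); 28 February 1960 (Sun); 15 May 1960 (Sun).
3 of the 5 holidays fall on weekdays; the rest are weekends and were already excluded.
Business days: 226 − 3 = 223.

223 working days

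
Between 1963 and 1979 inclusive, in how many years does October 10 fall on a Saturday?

2

Day of week of October 10 in each year:
1963: Thu, 1964: Sat ✓, 1965: Sun, 1966: Mon, 1967: Tue, 1968: Thu, 1969: Fri, 1970: Sat ✓, 1971: Sun, 1972: Tue, 1973: Wed, 1974: Thu, 1975: Fri, 1976: Sun, 1977: Mon, 1978: Tue, 1979: Wed
Saturdays: 1964, 1970.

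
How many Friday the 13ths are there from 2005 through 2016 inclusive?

21

Friday-the-13ths by year:
2005: May
2006: Jan, Oct
2007: Apr, Jul
2008: Jun
2009: Feb, Mar, Nov
2010: Aug
2011: May
2012: Jan, Apr, Jul
2013: Sep, Dec
2014: Jun
2015: Feb, Mar, Nov
2016: May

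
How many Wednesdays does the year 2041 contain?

January 1, 2041 is a Tuesday.
From January 1, 2041 to December 31, 2041 is 365 days inclusive.
365 = 7 × 52 + 1, so there are 52 full weeks plus 1 extra day.
Each full week contributes one Wednesday: 52 so far.
The 1 extra day is Tuesday — none qualify.
Total: 52 + 0 = 52.

52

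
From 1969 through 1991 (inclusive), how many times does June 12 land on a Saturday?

Day of week of June 12 in each year:
1969: Thu, 1970: Fri, 1971: Sat ✓, 1972: Mon, 1973: Tue, 1974: Wed, 1975: Thu, 1976: Sat ✓, 1977: Sun, 1978: Mon, 1979: Tue, 1980: Thu, 1981: Fri, 1982: Sat ✓, 1983: Sun, 1984: Tue, 1985: Wed, 1986: Thu, 1987: Fri, 1988: Sun, 1989: Mon, 1990: Tue, 1991: Wed
Saturdays: 1971, 1976, 1982.

3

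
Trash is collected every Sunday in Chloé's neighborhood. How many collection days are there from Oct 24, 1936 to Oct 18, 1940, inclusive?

208 Sundays

Oct 24, 1936 is a Saturday.
The range spans 1456 days (inclusive of both endpoints).
1456 = 7 × 208, so the span is exactly 208 full weeks.
Each full week contributes one Sunday: 208 so far.
Total: 208.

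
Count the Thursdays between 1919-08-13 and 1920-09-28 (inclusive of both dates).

1919-08-13 is a Wednesday.
That's 413 days from start to end, counting both.
413 = 7 × 59, so the span is exactly 59 full weeks.
Each full week contributes one Thursday: 59 so far.
Total: 59.

59 Thursdays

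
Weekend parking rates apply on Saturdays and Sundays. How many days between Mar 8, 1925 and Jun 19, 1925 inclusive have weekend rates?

Mar 8, 1925 is a Sunday.
From Mar 8, 1925 to Jun 19, 1925 is 104 days inclusive.
104 = 7 × 14 + 6, so there are 14 full weeks plus 6 extra days.
Each full week contributes 2 weekend days (Sat, Sun): 14 × 2 = 28.
The 6 extra days are Sunday, Monday, Tuesday, Wednesday, Thursday, Friday — 1 of them qualifies.
Total: 28 + 1 = 29.

29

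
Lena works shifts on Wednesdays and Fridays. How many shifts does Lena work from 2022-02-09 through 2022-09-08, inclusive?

61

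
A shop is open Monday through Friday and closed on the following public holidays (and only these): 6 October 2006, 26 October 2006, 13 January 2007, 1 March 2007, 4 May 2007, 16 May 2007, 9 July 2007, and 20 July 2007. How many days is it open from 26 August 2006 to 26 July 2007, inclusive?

232

26 August 2006 is a Saturday.
That's 335 days from start to end, counting both.
335 = 7 × 47 + 6, so there are 47 full weeks plus 6 extra days.
Each full week contributes 5 weekdays (Mon–Fri): 47 × 5 = 235.
The 6 extra days are Saturday, Sunday, Monday, Tuesday, Wednesday, Thursday — 4 of them qualify.
Total: 235 + 4 = 239.
Holidays: 6 October 2006 (Fri); 26 October 2006 (Thu); 13 January 2007 (Sat); 1 March 2007 (Thu); 4 May 2007 (Fri); 16 May 2007 (Wed); 9 July 2007 (Mon); 20 July 2007 (Fri).
7 of the 8 holidays fall on weekdays; the rest are weekends and were already excluded.
Business days: 239 − 7 = 232.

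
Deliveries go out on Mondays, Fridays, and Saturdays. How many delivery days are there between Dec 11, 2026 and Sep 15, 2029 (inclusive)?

434

Dec 11, 2026 is a Friday.
That's 1010 days from start to end, counting both.
1010 = 7 × 144 + 2, so there are 144 full weeks plus 2 extra days.
Each full week contributes 3 days from the set (Mon, Fri, Sat): 144 × 3 = 432.
The 2 extra days are Fri, Sat — 2 of them qualify.
Total: 432 + 2 = 434.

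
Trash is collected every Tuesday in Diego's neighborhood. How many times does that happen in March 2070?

4

1 March 2070 is a Saturday.
The range spans 31 days (inclusive of both endpoints).
31 = 7 × 4 + 3, so there are 4 full weeks plus 3 extra days.
Each full week contributes one Tuesday: 4 so far.
The 3 extra days are Sat, Sun, Mon — none qualify.
Total: 4 + 0 = 4.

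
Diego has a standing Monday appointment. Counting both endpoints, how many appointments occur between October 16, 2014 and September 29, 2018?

October 16, 2014 is a Thursday.
From October 16, 2014 to September 29, 2018 is 1445 days inclusive.
1445 = 7 × 206 + 3, so there are 206 full weeks plus 3 extra days.
Each full week contributes one Monday: 206 so far.
The 3 extra days are Thursday, Friday, Saturday — none qualify.
Total: 206 + 0 = 206.

206 Mondays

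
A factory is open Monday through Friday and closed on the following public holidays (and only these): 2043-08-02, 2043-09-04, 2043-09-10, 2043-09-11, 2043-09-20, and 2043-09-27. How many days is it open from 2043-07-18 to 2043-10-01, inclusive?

2043-07-18 is a Saturday.
That's 76 days from start to end, counting both.
76 = 7 × 10 + 6, so there are 10 full weeks plus 6 extra days.
Each full week contributes 5 weekdays (Mon–Fri): 10 × 5 = 50.
The 6 extra days are Saturday, Sunday, Monday, Tuesday, Wednesday, Thursday — 4 of them qualify.
Total: 50 + 4 = 54.
Holidays: 2043-08-02 (Sun); 2043-09-04 (Fri); 2043-09-10 (Thu); 2043-09-11 (Fri); 2043-09-20 (Sun); 2043-09-27 (Sun).
3 of the 6 holidays fall on weekdays; the rest are weekends and were already excluded.
Business days: 54 − 3 = 51.

51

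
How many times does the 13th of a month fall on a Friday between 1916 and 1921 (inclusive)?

9

Friday-the-13ths by year:
1916: Oct
1917: Apr, Jul
1918: Sep, Dec
1919: Jun
1920: Feb, Aug
1921: May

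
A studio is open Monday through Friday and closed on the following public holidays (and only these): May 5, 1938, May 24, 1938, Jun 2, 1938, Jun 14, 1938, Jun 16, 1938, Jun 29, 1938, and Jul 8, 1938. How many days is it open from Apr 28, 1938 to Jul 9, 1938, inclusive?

45 working days

Apr 28, 1938 is a Thursday.
That's 73 days from start to end, counting both.
73 = 7 × 10 + 3, so there are 10 full weeks plus 3 extra days.
Each full week contributes 5 weekdays (Mon–Fri): 10 × 5 = 50.
The 3 extra days are Thu, Fri, Sat — 2 of them qualify.
Total: 50 + 2 = 52.
Holidays: May 5, 1938 (Thu); May 24, 1938 (Tue); Jun 2, 1938 (Thu); Jun 14, 1938 (Tue); Jun 16, 1938 (Thu); Jun 29, 1938 (Wed); Jul 8, 1938 (Fri).
All 7 holidays fall on weekdays, so subtract 7.
Business days: 52 − 7 = 45.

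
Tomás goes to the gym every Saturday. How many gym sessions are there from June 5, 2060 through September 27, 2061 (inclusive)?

69 Saturdays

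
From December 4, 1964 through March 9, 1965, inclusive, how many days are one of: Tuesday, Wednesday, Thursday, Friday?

December 4, 1964 is a Friday.
From December 4, 1964 to March 9, 1965 is 96 days inclusive.
96 = 7 × 13 + 5, so there are 13 full weeks plus 5 extra days.
Each full week contributes 4 days from the set (Tue, Wed, Thu, Fri): 13 × 4 = 52.
The 5 extra days are Fri, Sat, Sun, Mon, Tue — 2 of them qualify.
Total: 52 + 2 = 54.

54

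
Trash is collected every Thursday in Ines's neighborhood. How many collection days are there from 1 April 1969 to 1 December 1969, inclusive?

1 April 1969 is a Tuesday.
The range spans 245 days (inclusive of both endpoints).
245 = 7 × 35, so the span is exactly 35 full weeks.
Each full week contributes one Thursday: 35 so far.

35 Thursdays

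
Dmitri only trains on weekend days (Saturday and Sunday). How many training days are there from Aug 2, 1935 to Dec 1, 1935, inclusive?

36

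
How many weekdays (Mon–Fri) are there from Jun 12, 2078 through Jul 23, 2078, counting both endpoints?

30 weekdays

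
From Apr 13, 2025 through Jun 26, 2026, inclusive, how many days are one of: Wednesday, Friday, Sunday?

189

Apr 13, 2025 is a Sunday.
That's 440 days from start to end, counting both.
440 = 7 × 62 + 6, so there are 62 full weeks plus 6 extra days.
Each full week contributes 3 days from the set (Wed, Fri, Sun): 62 × 3 = 186.
The 6 extra days are Sunday, Monday, Tuesday, Wednesday, Thursday, Friday — 3 of them qualify.
Total: 186 + 3 = 189.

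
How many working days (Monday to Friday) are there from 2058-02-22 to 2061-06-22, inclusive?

2058-02-22 is a Friday.
The range spans 1217 days (inclusive of both endpoints).
1217 = 7 × 173 + 6, so there are 173 full weeks plus 6 extra days.
Each full week contributes 5 weekdays (Mon–Fri): 173 × 5 = 865.
The 6 extra days are Friday, Saturday, Sunday, Monday, Tuesday, Wednesday — 4 of them qualify.
Total: 865 + 4 = 869.

869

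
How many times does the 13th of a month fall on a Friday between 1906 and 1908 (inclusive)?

6

Friday-the-13ths by year:
1906: Apr, Jul
1907: Sep, Dec
1908: Mar, Nov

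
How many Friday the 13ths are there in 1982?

The 13th falls on a Friday when the month's 13th has weekday Fri.
Jan 13 is Wed; Feb 13 is Sat; Mar 13 is Sat; Apr 13 is Tue; May 13 is Thu; Jun 13 is Sun; Jul 13 is Tue; Aug 13 is Fri ✓; Sep 13 is Mon; Oct 13 is Wed; Nov 13 is Sat; Dec 13 is Mon.
Friday the 13ths: Aug.

1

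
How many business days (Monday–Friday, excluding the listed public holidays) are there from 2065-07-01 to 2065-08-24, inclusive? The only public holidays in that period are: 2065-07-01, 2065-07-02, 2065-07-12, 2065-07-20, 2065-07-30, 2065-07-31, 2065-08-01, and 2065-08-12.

2065-07-01 is a Wednesday.
From 2065-07-01 to 2065-08-24 is 55 days inclusive.
55 = 7 × 7 + 6, so there are 7 full weeks plus 6 extra days.
Each full week contributes 5 weekdays (Mon–Fri): 7 × 5 = 35.
The 6 extra days are Wednesday, Thursday, Friday, Saturday, Sunday, Monday — 4 of them qualify.
Total: 35 + 4 = 39.
Holidays: 2065-07-01 (Wed); 2065-07-02 (Thu); 2065-07-12 (Sun); 2065-07-20 (Mon); 2065-07-30 (Thu); 2065-07-31 (Fri); 2065-08-01 (Sat); 2065-08-12 (Wed).
6 of the 8 holidays fall on weekdays; the rest are weekends and were already excluded.
Business days: 39 − 6 = 33.

33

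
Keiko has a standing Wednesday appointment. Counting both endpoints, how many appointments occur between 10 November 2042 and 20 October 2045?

154

10 November 2042 is a Monday.
From 10 November 2042 to 20 October 2045 is 1076 days inclusive.
1076 = 7 × 153 + 5, so there are 153 full weeks plus 5 extra days.
Each full week contributes one Wednesday: 153 so far.
The 5 extra days are Monday, Tuesday, Wednesday, Thursday, Friday — 1 of them qualifies.
Total: 153 + 1 = 154.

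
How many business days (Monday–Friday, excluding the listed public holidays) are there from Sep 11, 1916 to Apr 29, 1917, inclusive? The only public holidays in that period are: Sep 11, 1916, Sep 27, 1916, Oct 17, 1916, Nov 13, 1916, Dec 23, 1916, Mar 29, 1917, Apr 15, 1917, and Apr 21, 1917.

160

Sep 11, 1916 is a Monday.
That's 231 days from start to end, counting both.
231 = 7 × 33, so the span is exactly 33 full weeks.
Each full week contributes 5 weekdays (Mon–Fri): 33 × 5 = 165.
Total: 165.
Holidays: Sep 11, 1916 (Mon); Sep 27, 1916 (Wed); Oct 17, 1916 (Tue); Nov 13, 1916 (Mon); Dec 23, 1916 (Sat); Mar 29, 1917 (Thu); Apr 15, 1917 (Sun); Apr 21, 1917 (Sat).
5 of the 8 holidays fall on weekdays; the rest are weekends and were already excluded.
Business days: 165 − 5 = 160.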